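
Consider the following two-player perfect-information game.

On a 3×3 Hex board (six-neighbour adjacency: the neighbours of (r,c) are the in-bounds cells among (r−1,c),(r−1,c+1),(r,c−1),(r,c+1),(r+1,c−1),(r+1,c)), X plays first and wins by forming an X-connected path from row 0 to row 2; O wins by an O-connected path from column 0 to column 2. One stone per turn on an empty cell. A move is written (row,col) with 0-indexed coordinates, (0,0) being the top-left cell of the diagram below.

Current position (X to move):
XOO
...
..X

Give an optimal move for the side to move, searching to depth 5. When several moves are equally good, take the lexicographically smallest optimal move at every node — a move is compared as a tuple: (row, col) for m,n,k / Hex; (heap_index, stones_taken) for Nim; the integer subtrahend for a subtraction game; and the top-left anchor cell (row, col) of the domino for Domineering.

[XOO/.../..X] X move#1: (1,0):+1/XOO/X../..X*, (1,1):-1/XOO/.X./..X, (1,2):-1/XOO/..X/..X, (2,0):-1/XOO/.../X.X, (2,1):-1/XOO/.../.XX
[XOO/X../..X] O move#2: (1,1):-1/XOO/XO./..X*, (1,2):-1/XOO/X.O/..X, (2,0):-1/XOO/X../O.X, (2,1):-1/XOO/X../.OX
[XOO/XO./..X] X move#3: (1,2):-1/XOO/XOX/..X, (2,0):+1/XOO/XO./X.X*, (2,1):-1/XOO/XO./.XX
[XOO/XO./X.X] end (terminal -1, O#4); searched XOO/.../..X to 5

X's best at [XOO/.../..X]: (1,0)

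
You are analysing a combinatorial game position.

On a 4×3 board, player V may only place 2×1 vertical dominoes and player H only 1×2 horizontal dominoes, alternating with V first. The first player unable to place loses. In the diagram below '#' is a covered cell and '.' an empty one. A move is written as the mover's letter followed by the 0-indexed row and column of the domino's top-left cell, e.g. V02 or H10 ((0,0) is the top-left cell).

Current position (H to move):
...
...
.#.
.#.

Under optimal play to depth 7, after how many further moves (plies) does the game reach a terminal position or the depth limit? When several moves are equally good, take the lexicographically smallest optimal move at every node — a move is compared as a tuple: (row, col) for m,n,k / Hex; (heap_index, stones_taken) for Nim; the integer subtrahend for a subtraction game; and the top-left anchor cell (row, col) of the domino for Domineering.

ply 1, H at .../.../.#./.#. | H00=-1→##./.../.#./.#.*; H01=-1→.##/.../.#./.#.; H10=-1→.../##./.#./.#.; H11=-1→.../.##/.#./.#.
ply 2, V at ##./.../.#./.#. | V02=+1→###/..#/.#./.#.*; V10=+1→##./#../##./.#.; V12=+1→##./..#/.##/.#.; V20=+1→##./.../##./##.; V22=+1→##./.../.##/.##
ply 3, H at ###/..#/.#./.#. | H10=-1→###/###/.#./.#.*
ply 4, V at ###/###/.#./.#. | V20=+1→###/###/##./##.*; V22=+1→###/###/.##/.##
ply 5: ###/###/##./##. is terminal -1 (H); from .../.../.#./.#. depth 7

PV length from [.../.../.#./.#.]: 4 plies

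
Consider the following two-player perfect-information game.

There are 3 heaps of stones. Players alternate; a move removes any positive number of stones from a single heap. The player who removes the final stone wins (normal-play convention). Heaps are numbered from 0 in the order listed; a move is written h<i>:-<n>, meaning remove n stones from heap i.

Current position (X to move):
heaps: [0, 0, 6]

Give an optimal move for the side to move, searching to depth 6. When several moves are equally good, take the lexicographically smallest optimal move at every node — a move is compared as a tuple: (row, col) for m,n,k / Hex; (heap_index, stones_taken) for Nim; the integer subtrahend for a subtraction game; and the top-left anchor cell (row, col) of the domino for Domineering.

X's best at [(0,0,6)]: h2:-6

[(0,0,6)] X move#1: h2:-1:-1/(0,0,5), h2:-2:-1/(0,0,4), h2:-3:-1/(0,0,3), h2:-4:-1/(0,0,2), h2:-5:-1/(0,0,1), h2:-6:+1/(0,0,0)*
[(0,0,0)] end (terminal -1, O#2); searched (0,0,6) to 6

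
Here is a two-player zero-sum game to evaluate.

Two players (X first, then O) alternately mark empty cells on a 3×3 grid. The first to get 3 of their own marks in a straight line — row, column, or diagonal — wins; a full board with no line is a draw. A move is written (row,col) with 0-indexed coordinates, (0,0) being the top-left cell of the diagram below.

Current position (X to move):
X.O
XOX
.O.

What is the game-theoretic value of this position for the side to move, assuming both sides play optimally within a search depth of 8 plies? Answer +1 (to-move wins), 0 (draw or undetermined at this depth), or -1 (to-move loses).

p1 X@[X.O/XOX/.O.]: (0,1)[XXO/XOX/.O.]-1 (2,0)[X.O/XOX/XO.]+1* (2,2)[X.O/XOX/.OX]-1
p2 O@[X.O/XOX/XO.] terminal -1; root [X.O/XOX/.O.] d8

value(X.O/XOX/.O., X) = +1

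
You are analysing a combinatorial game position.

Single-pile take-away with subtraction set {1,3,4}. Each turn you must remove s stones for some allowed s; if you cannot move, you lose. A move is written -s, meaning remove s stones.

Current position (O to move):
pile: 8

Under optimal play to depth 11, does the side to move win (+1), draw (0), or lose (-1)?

[8] O move#1: -1:+1/7*, -3:-1/5, -4:-1/4
[7] X move#2: -1:-1/6*, -3:-1/4, -4:-1/3
[6] O move#3: -1:-1/5, -3:-1/3, -4:+1/2*
[2] X move#4: -1:-1/1*
[1] O move#5: -1:+1/0*
[0] end (terminal -1, X#6); searched 8 to 11

value(8, O) = +1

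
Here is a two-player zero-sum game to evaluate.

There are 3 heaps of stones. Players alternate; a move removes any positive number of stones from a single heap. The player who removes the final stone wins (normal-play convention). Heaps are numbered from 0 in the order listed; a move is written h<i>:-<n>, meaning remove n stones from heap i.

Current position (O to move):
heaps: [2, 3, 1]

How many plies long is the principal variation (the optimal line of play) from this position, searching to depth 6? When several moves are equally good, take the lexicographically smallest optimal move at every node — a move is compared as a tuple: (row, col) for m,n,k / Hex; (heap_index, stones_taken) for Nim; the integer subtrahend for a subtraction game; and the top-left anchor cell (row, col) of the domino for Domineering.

ply 1, O at (2,3,1) | h0:-1=-1→(1,3,1)*; h0:-2=-1→(0,3,1); h1:-1=-1→(2,2,1); h1:-2=-1→(2,1,1); h1:-3=-1→(2,0,1); h2:-1=-1→(2,3,0)
ply 2, X at (1,3,1) | h0:-1=-1→(0,3,1); h1:-1=-1→(1,2,1); h1:-2=-1→(1,1,1); h1:-3=+1→(1,0,1)*; h2:-1=-1→(1,3,0)
ply 3, O at (1,0,1) | h0:-1=-1→(0,0,1)*; h2:-1=-1→(1,0,0)
ply 4, X at (0,0,1) | h2:-1=+1→(0,0,0)*
ply 5: (0,0,0) is terminal -1 (O); from (2,3,1) depth 6

PV length from [(2,3,1)]: 4 plies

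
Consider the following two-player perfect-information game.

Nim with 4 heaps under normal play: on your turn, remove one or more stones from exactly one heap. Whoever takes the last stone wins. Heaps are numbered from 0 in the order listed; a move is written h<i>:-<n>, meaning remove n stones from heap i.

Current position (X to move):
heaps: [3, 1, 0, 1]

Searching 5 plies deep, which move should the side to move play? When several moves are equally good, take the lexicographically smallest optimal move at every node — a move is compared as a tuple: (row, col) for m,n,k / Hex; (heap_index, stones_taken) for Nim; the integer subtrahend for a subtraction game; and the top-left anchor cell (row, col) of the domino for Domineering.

X's best at [(3,1,0,1)]: h0:-3

p1 X@[(3,1,0,1)]: h0:-1[(2,1,0,1)]-1 h0:-2[(1,1,0,1)]-1 h0:-3[(0,1,0,1)]+1* h1:-1[(3,0,0,1)]-1 h3:-1[(3,1,0,0)]-1
p2 O@[(0,1,0,1)]: h1:-1[(0,0,0,1)]-1* h3:-1[(0,1,0,0)]-1
p3 X@[(0,0,0,1)]: h3:-1[(0,0,0,0)]+1*
p4 O@[(0,0,0,0)] terminal -1; root [(3,1,0,1)] d5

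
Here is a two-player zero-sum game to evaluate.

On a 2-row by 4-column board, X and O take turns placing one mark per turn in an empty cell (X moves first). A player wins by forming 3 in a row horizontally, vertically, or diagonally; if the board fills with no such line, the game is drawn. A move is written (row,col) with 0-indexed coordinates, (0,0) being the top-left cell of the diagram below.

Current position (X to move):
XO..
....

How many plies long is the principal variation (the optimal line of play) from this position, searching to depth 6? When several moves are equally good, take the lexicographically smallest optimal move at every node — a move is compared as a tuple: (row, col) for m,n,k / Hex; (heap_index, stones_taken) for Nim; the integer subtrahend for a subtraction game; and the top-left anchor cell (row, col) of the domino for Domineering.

PV length from [XO../....]: 6 plies

ply 1, X at XO../.... | (0,2)=+0→XOX./....*; (0,3)=+0→XO.X/....; (1,0)=+0→XO../X...; (1,1)=+0→XO../.X..; (1,2)=+0→XO../..X.; (1,3)=+0→XO../...X
ply 2, O at XOX./.... | (0,3)=+0→XOXO/....*; (1,0)=+0→XOX./O...; (1,1)=+0→XOX./.O..; (1,2)=+0→XOX./..O.; (1,3)=+0→XOX./...O
ply 3, X at XOXO/.... | (1,0)=+0→XOXO/X...*; (1,1)=+0→XOXO/.X..; (1,2)=+0→XOXO/..X.; (1,3)=+0→XOXO/...X
ply 4, O at XOXO/X... | (1,1)=+0→XOXO/XO..*; (1,2)=+0→XOXO/X.O.; (1,3)=+0→XOXO/X..O
ply 5, X at XOXO/XO.. | (1,2)=+0→XOXO/XOX.*; (1,3)=+0→XOXO/XO.X
ply 6, O at XOXO/XOX. | (1,3)=+0→XOXO/XOXO*
ply 7: XOXO/XOXO is terminal +0 (X); from XO../.... depth 6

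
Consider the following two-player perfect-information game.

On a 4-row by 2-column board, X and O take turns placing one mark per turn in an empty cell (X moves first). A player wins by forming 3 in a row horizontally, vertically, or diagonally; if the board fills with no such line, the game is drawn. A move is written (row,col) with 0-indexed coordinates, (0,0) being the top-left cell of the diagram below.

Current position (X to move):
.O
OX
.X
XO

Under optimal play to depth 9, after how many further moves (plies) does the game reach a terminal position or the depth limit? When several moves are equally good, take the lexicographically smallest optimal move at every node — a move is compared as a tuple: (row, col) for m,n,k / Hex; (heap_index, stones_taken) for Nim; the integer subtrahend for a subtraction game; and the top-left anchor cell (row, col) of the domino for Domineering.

[.O/OX/.X/XO] X move#1: (0,0):+0/XO/OX/.X/XO*, (2,0):+0/.O/OX/XX/XO
[XO/OX/.X/XO] O move#2: (2,0):+0/XO/OX/OX/XO*
[XO/OX/OX/XO] end (terminal +0, X#3); searched .O/OX/.X/XO to 9

PV length from [.O/OX/.X/XO]: 2 plies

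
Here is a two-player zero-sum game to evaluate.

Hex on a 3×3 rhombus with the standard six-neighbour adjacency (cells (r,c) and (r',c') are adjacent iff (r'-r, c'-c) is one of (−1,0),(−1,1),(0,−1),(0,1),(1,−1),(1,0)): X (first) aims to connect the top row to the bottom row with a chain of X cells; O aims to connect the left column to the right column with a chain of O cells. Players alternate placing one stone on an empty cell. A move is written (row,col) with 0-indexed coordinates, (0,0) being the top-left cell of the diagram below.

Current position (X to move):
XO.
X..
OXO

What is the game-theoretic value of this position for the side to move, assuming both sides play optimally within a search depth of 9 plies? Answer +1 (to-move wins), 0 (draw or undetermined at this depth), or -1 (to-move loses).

value(XO./X../OXO, X) = +1

ply 1, X at XO./X../OXO | (0,2)=+1→XOX/X../OXO*; (1,1)=+1→XO./XX./OXO; (1,2)=+1→XO./X.X/OXO
ply 2, O at XOX/X../OXO | (1,1)=-1→XOX/XO./OXO*; (1,2)=-1→XOX/X.O/OXO
ply 3, X at XOX/XO./OXO | (1,2)=+1→XOX/XOX/OXO*
ply 4: XOX/XOX/OXO is terminal -1 (O); from XO./X../OXO depth 9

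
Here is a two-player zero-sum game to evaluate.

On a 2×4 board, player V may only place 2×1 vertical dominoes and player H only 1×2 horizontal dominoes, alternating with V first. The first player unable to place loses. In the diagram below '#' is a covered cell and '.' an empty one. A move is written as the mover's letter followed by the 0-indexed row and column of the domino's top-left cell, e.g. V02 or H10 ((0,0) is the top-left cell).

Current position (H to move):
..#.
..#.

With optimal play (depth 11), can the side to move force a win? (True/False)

H winning at [..#./..#.]: True

p1 H@[..#./..#.]: H00[###./..#.]+1* H10[..#./###.]+1
p2 V@[###./..#.]: V03[####/..##]-1*
p3 H@[####/..##]: H10[####/####]+1*
p4 V@[####/####] terminal -1; root [..#./..#.] d11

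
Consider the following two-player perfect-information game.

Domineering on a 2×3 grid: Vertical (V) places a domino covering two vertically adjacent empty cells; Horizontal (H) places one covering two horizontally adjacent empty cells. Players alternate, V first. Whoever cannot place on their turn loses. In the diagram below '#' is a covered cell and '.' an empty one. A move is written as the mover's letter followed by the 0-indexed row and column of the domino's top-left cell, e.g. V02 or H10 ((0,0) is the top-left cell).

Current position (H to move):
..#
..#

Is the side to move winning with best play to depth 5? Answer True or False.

H winning at [..#/..#]: True

[..#/..#] H move#1: H00:+1/###/..#*, H10:+1/..#/###
[###/..#] end (terminal -1, V#2); searched ..#/..# to 5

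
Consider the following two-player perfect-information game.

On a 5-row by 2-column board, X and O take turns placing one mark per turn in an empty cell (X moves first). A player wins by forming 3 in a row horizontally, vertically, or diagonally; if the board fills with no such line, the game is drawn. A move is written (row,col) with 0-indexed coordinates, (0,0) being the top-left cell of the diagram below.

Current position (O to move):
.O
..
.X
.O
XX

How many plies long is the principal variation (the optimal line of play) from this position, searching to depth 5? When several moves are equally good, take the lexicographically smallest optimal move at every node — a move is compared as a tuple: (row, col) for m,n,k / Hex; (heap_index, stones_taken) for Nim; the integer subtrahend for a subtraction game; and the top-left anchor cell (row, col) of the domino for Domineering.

PV length from [.O/../.X/.O/XX]: 5 plies

p1 O@[.O/../.X/.O/XX]: (0,0)[OO/../.X/.O/XX]+0* (1,0)[.O/O./.X/.O/XX]+0 (1,1)[.O/.O/.X/.O/XX]+0 (2,0)[.O/../OX/.O/XX]+0 (3,0)[.O/../.X/OO/XX]+0
p2 X@[OO/../.X/.O/XX]: (1,0)[OO/X./.X/.O/XX]+0* (1,1)[OO/.X/.X/.O/XX]+0 (2,0)[OO/../XX/.O/XX]+0 (3,0)[OO/../.X/XO/XX]+0
p3 O@[OO/X./.X/.O/XX]: (1,1)[OO/XO/.X/.O/XX]+0* (2,0)[OO/X./OX/.O/XX]+0 (3,0)[OO/X./.X/OO/XX]+0
p4 X@[OO/XO/.X/.O/XX]: (2,0)[OO/XO/XX/.O/XX]+0* (3,0)[OO/XO/.X/XO/XX]+0
p5 O@[OO/XO/XX/.O/XX]: (3,0)[OO/XO/XX/OO/XX]+0*
p6 X@[OO/XO/XX/OO/XX] terminal +0; root [.O/../.X/.O/XX] d5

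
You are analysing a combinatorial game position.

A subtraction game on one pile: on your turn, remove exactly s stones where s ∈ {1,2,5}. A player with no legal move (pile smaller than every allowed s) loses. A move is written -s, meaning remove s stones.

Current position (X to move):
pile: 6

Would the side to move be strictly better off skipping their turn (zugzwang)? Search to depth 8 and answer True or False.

zugzwang(6, X) = True

[6] X move#1: -1:-1/5*, -2:-1/4, -5:-1/1
[5] O move#2: -1:-1/4, -2:+1/3*, -5:+1/0
[3] X move#3: -1:-1/2*, -2:-1/1
[2] O move#4: -1:-1/1, -2:+1/0*
[0] end (terminal -1, X#5); searched 6 to 8
suppose X passes — search the same position with O to move:
pass> [6] O move#1: -1:-1/5*, -2:-1/4, -5:-1/1
pass> [5] X move#2: -1:-1/4, -2:+1/3*, -5:+1/0
pass> [3] O move#3: -1:-1/2*, -2:-1/1
pass> [2] X move#4: -1:-1/1, -2:+1/0*
pass> [0] end (terminal -1, O#5); searched 6 to 8
for X: play -1, pass +1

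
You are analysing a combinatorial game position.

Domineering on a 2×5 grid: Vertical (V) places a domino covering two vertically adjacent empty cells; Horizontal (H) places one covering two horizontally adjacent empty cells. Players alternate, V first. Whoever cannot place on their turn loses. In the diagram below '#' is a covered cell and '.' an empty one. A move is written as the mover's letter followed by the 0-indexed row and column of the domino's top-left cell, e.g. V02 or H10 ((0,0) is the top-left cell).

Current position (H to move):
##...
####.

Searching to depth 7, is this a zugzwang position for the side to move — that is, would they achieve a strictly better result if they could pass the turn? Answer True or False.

p1 H@[##.../####.]: H02[####./####.]-1 H03[##.##/####.]+1*
p2 V@[##.##/####.] terminal -1; root [##.../####.] d7
pass branch (V moves first from the same position):
  | p1 V@[##.../####.]: V04[##..#/#####]-1*
  | p2 H@[##..#/#####]: H02[#####/#####]+1*
  | p3 V@[#####/#####] terminal -1; root [##.../####.] d7
H moving scores +1; H passing scores +1

zugzwang(##.../####., H) = False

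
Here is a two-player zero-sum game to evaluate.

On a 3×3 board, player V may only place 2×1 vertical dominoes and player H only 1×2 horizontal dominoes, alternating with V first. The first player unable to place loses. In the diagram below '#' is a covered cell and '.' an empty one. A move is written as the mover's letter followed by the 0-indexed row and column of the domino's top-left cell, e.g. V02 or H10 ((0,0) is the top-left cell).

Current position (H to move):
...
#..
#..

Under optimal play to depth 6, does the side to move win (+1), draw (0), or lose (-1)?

value(.../#../#.., H) = +1

ply 1, H at .../#../#.. | H00=-1→##./#../#..; H01=-1→.##/#../#..; H11=+1→.../###/#..*; H21=-1→.../#../###
ply 2: .../###/#.. is terminal -1 (V); from .../#../#.. depth 6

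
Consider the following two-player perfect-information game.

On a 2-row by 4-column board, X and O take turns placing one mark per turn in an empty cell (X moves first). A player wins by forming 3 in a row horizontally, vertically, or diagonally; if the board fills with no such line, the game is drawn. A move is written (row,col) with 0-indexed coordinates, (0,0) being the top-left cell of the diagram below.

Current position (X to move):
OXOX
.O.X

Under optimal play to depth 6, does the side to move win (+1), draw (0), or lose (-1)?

p1 X@[OXOX/.O.X]: (1,0)[OXOX/XO.X]+0* (1,2)[OXOX/.OXX]+0
p2 O@[OXOX/XO.X]: (1,2)[OXOX/XOOX]+0*
p3 X@[OXOX/XOOX] terminal +0; root [OXOX/.O.X] d6

value(OXOX/.O.X, X) = 0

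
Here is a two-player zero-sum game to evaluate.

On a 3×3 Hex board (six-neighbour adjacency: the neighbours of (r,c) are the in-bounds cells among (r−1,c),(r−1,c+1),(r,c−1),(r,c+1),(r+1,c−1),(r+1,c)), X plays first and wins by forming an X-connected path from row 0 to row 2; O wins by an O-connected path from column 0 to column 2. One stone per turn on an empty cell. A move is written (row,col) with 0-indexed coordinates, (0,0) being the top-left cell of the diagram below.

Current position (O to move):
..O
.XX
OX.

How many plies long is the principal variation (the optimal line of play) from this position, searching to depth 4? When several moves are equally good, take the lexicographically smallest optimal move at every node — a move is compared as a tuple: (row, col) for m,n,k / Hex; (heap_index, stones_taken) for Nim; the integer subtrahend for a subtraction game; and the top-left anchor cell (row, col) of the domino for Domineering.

PV length from [..O/.XX/OX.]: 3 plies

[..O/.XX/OX.] O move#1: (0,0):-1/O.O/.XX/OX., (0,1):+1/.OO/.XX/OX.*, (1,0):-1/..O/OXX/OX., (2,2):-1/..O/.XX/OXO
[.OO/.XX/OX.] X move#2: (0,0):-1/XOO/.XX/OX.*, (1,0):-1/.OO/XXX/OX., (2,2):-1/.OO/.XX/OXX
[XOO/.XX/OX.] O move#3: (1,0):+1/XOO/OXX/OX.*, (2,2):-1/XOO/.XX/OXO
[XOO/OXX/OX.] end (terminal -1, X#4); searched ..O/.XX/OX. to 4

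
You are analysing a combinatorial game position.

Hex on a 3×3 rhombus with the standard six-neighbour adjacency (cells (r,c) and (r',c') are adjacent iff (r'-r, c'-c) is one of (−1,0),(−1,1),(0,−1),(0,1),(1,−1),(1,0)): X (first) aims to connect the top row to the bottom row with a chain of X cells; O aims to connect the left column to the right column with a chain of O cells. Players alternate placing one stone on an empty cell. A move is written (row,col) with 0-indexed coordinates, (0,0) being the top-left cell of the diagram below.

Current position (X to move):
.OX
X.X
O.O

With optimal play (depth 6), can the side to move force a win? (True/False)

ply 1, X at .OX/X.X/O.O | (0,0)=-1→XOX/X.X/O.O; (1,1)=-1→.OX/XXX/O.O; (2,1)=+1→.OX/X.X/OXO*
ply 2: .OX/X.X/OXO is terminal -1 (O); from .OX/X.X/O.O depth 6

X winning at [.OX/X.X/O.O]: True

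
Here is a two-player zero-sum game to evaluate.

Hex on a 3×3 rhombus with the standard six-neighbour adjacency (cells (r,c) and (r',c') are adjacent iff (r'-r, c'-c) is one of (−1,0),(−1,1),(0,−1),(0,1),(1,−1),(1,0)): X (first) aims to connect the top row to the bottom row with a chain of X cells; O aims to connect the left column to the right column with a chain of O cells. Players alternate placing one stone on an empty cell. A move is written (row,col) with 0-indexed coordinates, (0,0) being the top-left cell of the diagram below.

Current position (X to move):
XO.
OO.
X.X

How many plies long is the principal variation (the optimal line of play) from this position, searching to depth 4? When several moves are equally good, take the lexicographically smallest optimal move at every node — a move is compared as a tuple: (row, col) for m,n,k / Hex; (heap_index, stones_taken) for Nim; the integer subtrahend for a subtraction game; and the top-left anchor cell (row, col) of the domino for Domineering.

p1 X@[XO./OO./X.X]: (0,2)[XOX/OO./X.X]-1* (1,2)[XO./OOX/X.X]-1 (2,1)[XO./OO./XXX]-1
p2 O@[XOX/OO./X.X]: (1,2)[XOX/OOO/X.X]+1* (2,1)[XOX/OO./XOX]-1
p3 X@[XOX/OOO/X.X] terminal -1; root [XO./OO./X.X] d4

PV length from [XO./OO./X.X]: 2 plies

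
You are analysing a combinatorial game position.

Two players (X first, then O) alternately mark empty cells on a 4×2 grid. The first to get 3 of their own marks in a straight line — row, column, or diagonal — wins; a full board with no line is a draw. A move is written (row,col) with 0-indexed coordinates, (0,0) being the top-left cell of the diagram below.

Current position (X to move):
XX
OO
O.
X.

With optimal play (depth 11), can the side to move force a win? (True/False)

p1 X@[XX/OO/O./X.]: (2,1)[XX/OO/OX/X.]+0* (3,1)[XX/OO/O./XX]+0
p2 O@[XX/OO/OX/X.]: (3,1)[XX/OO/OX/XO]+0*
p3 X@[XX/OO/OX/XO] terminal +0; root [XX/OO/O./X.] d11

X winning at [XX/OO/O./X.]: False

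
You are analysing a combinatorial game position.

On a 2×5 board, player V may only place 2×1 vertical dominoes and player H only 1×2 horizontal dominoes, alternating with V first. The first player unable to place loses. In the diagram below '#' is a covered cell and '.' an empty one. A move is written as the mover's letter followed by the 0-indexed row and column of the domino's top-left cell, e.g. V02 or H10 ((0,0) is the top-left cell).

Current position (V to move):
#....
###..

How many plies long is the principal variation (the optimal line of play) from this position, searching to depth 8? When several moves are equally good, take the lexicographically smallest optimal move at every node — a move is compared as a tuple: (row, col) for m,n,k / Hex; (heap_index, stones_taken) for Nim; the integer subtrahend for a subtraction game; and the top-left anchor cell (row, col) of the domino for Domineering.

PV length from [#..../###..]: 3 plies

p1 V@[#..../###..]: V03[#..#./####.]+1* V04[#...#/###.#]-1
p2 H@[#..#./####.]: H01[####./####.]-1*
p3 V@[####./####.]: V04[#####/#####]+1*
p4 H@[#####/#####] terminal -1; root [#..../###..] d8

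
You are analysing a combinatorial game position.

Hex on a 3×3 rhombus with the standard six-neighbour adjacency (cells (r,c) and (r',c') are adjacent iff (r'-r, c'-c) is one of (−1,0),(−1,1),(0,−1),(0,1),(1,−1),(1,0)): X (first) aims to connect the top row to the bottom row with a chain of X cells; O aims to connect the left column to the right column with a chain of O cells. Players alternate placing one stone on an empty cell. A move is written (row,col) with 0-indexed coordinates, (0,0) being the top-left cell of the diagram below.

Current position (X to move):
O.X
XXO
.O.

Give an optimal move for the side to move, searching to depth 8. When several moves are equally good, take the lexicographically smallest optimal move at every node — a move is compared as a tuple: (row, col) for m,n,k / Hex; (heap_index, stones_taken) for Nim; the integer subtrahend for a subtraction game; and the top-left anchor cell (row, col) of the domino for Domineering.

p1 X@[O.X/XXO/.O.]: (0,1)[OXX/XXO/.O.]-1 (2,0)[O.X/XXO/XO.]+1* (2,2)[O.X/XXO/.OX]-1
p2 O@[O.X/XXO/XO.] terminal -1; root [O.X/XXO/.O.] d8

X's best at [O.X/XXO/.O.]: (2,0)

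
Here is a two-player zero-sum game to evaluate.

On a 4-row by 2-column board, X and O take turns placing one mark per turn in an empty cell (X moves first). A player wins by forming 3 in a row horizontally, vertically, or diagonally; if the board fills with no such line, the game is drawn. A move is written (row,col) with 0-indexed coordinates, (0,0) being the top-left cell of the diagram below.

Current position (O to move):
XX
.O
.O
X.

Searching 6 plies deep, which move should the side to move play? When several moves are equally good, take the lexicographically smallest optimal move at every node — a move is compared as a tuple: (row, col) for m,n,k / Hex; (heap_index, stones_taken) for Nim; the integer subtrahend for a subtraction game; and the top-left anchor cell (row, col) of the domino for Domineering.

O's best at [XX/.O/.O/X.]: (3,1)

p1 O@[XX/.O/.O/X.]: (1,0)[XX/OO/.O/X.]+0 (2,0)[XX/.O/OO/X.]+0 (3,1)[XX/.O/.O/XO]+1*
p2 X@[XX/.O/.O/XO] terminal -1; root [XX/.O/.O/X.] d6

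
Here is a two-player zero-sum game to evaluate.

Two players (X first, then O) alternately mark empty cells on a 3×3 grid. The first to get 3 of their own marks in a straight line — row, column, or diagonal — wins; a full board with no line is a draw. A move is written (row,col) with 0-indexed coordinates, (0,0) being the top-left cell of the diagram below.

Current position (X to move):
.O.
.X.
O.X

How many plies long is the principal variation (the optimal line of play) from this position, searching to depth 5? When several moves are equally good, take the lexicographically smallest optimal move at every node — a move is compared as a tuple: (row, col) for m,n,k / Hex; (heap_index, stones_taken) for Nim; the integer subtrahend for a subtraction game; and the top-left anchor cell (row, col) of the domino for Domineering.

p1 X@[.O./.X./O.X]: (0,0)[XO./.X./O.X]+1* (0,2)[.OX/.X./O.X]+1 (1,0)[.O./XX./O.X]+1 (1,2)[.O./.XX/O.X]+1 (2,1)[.O./.X./OXX]-1
p2 O@[XO./.X./O.X] terminal -1; root [.O./.X./O.X] d5

PV length from [.O./.X./O.X]: 1 ply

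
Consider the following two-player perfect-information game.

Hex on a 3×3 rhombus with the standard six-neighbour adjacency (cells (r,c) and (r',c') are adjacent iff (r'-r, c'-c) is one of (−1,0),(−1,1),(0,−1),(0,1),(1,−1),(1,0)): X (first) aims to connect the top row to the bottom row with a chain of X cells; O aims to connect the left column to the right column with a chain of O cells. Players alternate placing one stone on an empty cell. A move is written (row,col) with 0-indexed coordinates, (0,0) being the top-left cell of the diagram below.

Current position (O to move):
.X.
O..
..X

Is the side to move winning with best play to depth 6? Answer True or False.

O winning at [.X./O../..X]: True

[.X./O../..X] O move#1: (0,0):-1/OX./O../..X, (0,2):-1/.XO/O../..X, (1,1):+1/.X./OO./..X*, (1,2):-1/.X./O.O/..X, (2,0):-1/.X./O../O.X, (2,1):-1/.X./O../.OX
[.X./OO./..X] X move#2: (0,0):-1/XX./OO./..X*, (0,2):-1/.XX/OO./..X, (1,2):-1/.X./OOX/..X, (2,0):-1/.X./OO./X.X, (2,1):-1/.X./OO./.XX
[XX./OO./..X] O move#3: (0,2):+1/XXO/OO./..X*, (1,2):+1/XX./OOO/..X, (2,0):+1/XX./OO./O.X, (2,1):+1/XX./OO./.OX
[XXO/OO./..X] end (terminal -1, X#4); searched .X./O../..X to 6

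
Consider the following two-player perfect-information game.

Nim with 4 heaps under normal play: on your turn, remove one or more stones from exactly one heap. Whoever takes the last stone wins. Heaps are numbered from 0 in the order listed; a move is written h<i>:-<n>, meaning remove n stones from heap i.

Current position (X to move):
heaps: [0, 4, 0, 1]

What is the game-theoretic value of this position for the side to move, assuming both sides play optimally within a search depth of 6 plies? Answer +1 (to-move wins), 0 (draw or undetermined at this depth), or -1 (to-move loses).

value((0,4,0,1), X) = +1

ply 1, X at (0,4,0,1) | h1:-1=-1→(0,3,0,1); h1:-2=-1→(0,2,0,1); h1:-3=+1→(0,1,0,1)*; h1:-4=-1→(0,0,0,1); h3:-1=-1→(0,4,0,0)
ply 2, O at (0,1,0,1) | h1:-1=-1→(0,0,0,1)*; h3:-1=-1→(0,1,0,0)
ply 3, X at (0,0,0,1) | h3:-1=+1→(0,0,0,0)*
ply 4: (0,0,0,0) is terminal -1 (O); from (0,4,0,1) depth 6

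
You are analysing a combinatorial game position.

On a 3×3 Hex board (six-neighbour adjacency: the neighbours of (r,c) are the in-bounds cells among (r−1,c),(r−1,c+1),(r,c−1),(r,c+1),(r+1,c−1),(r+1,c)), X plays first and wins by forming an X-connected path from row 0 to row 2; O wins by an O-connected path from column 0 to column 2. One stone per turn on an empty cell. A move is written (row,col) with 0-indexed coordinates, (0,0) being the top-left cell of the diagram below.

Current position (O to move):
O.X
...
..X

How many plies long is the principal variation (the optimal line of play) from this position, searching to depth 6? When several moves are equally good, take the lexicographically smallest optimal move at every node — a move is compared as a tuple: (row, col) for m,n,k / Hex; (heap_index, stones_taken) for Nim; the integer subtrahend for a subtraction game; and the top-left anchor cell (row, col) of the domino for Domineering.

PV length from [O.X/.../..X]: 4 plies

ply 1, O at O.X/.../..X | (0,1)=-1→OOX/.../..X*; (1,0)=-1→O.X/O../..X; (1,1)=-1→O.X/.O./..X; (1,2)=-1→O.X/..O/..X; (2,0)=-1→O.X/.../O.X; (2,1)=-1→O.X/.../.OX
ply 2, X at OOX/.../..X | (1,0)=+1→OOX/X../..X*; (1,1)=+1→OOX/.X./..X; (1,2)=+1→OOX/..X/..X; (2,0)=+1→OOX/.../X.X; (2,1)=+1→OOX/.../.XX
ply 3, O at OOX/X../..X | (1,1)=-1→OOX/XO./..X*; (1,2)=-1→OOX/X.O/..X; (2,0)=-1→OOX/X../O.X; (2,1)=-1→OOX/X../.OX
ply 4, X at OOX/XO./..X | (1,2)=+1→OOX/XOX/..X*; (2,0)=-1→OOX/XO./X.X; (2,1)=-1→OOX/XO./.XX
ply 5: OOX/XOX/..X is terminal -1 (O); from O.X/.../..X depth 6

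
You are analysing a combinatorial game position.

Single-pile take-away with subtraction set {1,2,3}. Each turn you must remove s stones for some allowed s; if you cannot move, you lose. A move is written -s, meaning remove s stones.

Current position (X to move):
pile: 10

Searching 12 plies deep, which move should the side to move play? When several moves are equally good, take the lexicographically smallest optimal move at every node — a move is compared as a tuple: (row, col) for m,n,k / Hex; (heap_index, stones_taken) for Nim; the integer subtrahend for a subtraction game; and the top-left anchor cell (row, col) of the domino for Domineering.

X's best at [10]: -2

p1 X@[10]: -1[9]-1 -2[8]+1* -3[7]-1
p2 O@[8]: -1[7]-1* -2[6]-1 -3[5]-1
p3 X@[7]: -1[6]-1 -2[5]-1 -3[4]+1*
p4 O@[4]: -1[3]-1* -2[2]-1 -3[1]-1
p5 X@[3]: -1[2]-1 -2[1]-1 -3[0]+1*
p6 O@[0] terminal -1; root [10] d12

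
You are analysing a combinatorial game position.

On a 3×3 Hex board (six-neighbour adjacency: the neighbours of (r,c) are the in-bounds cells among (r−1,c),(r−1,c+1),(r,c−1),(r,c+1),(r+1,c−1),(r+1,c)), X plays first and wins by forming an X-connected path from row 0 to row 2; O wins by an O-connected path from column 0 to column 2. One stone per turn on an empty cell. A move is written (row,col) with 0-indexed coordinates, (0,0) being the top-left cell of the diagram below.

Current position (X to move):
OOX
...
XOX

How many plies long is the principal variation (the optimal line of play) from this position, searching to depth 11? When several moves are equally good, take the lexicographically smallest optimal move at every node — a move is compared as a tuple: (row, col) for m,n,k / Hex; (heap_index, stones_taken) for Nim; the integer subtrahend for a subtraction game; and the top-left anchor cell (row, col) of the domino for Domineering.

ply 1, X at OOX/.../XOX | (1,0)=+1→OOX/X../XOX*; (1,1)=+1→OOX/.X./XOX; (1,2)=+1→OOX/..X/XOX
ply 2, O at OOX/X../XOX | (1,1)=-1→OOX/XO./XOX*; (1,2)=-1→OOX/X.O/XOX
ply 3, X at OOX/XO./XOX | (1,2)=+1→OOX/XOX/XOX*
ply 4: OOX/XOX/XOX is terminal -1 (O); from OOX/.../XOX depth 11

PV length from [OOX/.../XOX]: 3 plies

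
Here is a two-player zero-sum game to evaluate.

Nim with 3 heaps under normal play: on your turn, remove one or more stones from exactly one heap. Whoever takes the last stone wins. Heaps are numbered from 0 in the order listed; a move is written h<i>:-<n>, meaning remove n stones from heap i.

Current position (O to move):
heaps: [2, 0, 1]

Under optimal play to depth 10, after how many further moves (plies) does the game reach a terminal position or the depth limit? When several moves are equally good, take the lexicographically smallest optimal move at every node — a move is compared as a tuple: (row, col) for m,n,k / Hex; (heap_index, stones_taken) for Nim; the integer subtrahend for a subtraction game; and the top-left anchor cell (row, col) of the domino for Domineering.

ply 1, O at (2,0,1) | h0:-1=+1→(1,0,1)*; h0:-2=-1→(0,0,1); h2:-1=-1→(2,0,0)
ply 2, X at (1,0,1) | h0:-1=-1→(0,0,1)*; h2:-1=-1→(1,0,0)
ply 3, O at (0,0,1) | h2:-1=+1→(0,0,0)*
ply 4: (0,0,0) is terminal -1 (X); from (2,0,1) depth 10

PV length from [(2,0,1)]: 3 plies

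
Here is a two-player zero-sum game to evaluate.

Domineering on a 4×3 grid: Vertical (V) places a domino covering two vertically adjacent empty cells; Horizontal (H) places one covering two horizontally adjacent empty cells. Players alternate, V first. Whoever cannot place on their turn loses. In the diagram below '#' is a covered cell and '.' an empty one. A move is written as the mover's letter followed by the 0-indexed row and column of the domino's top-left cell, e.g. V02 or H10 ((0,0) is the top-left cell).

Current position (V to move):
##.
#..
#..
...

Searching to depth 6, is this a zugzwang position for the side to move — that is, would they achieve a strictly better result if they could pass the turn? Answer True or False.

zugzwang(##./#../#../..., V) = False

[##./#../#../...] V move#1: V02:-1/###/#.#/#../..., V11:+1/##./##./##./...*, V12:+1/##./#.#/#.#/..., V21:+1/##./#../##./.#., V22:+1/##./#../#.#/..#
[##./##./##./...] H move#2: H30:-1/##./##./##./##.*, H31:-1/##./##./##./.##
[##./##./##./##.] V move#3: V02:+1/###/###/##./##.*, V12:+1/##./###/###/##., V22:+1/##./##./###/###
[###/###/##./##.] end (terminal -1, H#4); searched ##./#../#../... to 6
pass branch (H moves first from the same position):
  | [##./#../#../...] H move#1: H11:-1/##./###/#../..., H21:+1/##./#../###/...*, H30:-1/##./#../#../##., H31:-1/##./#../#../.##
  | [##./#../###/...] V move#2: V02:-1/###/#.#/###/...*
  | [###/#.#/###/...] H move#3: H30:+1/###/#.#/###/##.*, H31:+1/###/#.#/###/.##
  | [###/#.#/###/##.] end (terminal -1, V#4); searched ##./#../#../... to 6
V moving scores +1; V passing scores -1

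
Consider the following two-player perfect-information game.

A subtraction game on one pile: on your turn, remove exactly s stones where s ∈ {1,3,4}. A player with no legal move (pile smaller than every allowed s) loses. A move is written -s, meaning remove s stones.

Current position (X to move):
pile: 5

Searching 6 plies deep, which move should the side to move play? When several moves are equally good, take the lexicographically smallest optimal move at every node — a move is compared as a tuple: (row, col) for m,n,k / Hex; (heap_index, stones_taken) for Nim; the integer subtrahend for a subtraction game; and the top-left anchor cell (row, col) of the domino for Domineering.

X's best at [5]: -3

p1 X@[5]: -1[4]-1 -3[2]+1* -4[1]-1
p2 O@[2]: -1[1]-1*
p3 X@[1]: -1[0]+1*
p4 O@[0] terminal -1; root [5] d6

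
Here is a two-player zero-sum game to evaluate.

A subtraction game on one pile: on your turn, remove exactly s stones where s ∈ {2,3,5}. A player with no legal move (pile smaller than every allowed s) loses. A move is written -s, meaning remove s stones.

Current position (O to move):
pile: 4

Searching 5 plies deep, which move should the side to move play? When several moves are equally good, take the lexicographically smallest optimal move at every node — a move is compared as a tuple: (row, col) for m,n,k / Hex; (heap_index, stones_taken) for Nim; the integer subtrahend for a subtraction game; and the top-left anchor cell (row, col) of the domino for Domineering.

ply 1, O at 4 | -2=-1→2; -3=+1→1*
ply 2: 1 is terminal -1 (X); from 4 depth 5

O's best at [4]: -3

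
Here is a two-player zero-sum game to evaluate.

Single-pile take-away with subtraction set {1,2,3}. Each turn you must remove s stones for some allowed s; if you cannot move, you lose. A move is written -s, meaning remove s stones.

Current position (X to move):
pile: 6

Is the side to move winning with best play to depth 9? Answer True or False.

X winning at [6]: True

[6] X move#1: -1:-1/5, -2:+1/4*, -3:-1/3
[4] O move#2: -1:-1/3*, -2:-1/2, -3:-1/1
[3] X move#3: -1:-1/2, -2:-1/1, -3:+1/0*
[0] end (terminal -1, O#4); searched 6 to 9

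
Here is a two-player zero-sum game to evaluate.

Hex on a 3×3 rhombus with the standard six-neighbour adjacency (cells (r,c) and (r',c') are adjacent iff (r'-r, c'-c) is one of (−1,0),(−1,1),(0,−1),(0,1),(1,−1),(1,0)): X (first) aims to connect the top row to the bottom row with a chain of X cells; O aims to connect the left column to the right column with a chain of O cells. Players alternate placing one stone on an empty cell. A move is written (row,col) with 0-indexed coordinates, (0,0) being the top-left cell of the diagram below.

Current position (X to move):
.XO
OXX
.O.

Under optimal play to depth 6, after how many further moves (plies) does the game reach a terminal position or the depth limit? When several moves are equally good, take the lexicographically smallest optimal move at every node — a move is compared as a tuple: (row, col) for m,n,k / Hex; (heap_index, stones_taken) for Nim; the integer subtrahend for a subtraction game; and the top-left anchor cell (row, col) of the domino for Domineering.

PV length from [.XO/OXX/.O.]: 3 plies

[.XO/OXX/.O.] X move#1: (0,0):+1/XXO/OXX/.O.*, (2,0):+1/.XO/OXX/XO., (2,2):+1/.XO/OXX/.OX
[XXO/OXX/.O.] O move#2: (2,0):-1/XXO/OXX/OO.*, (2,2):-1/XXO/OXX/.OO
[XXO/OXX/OO.] X move#3: (2,2):+1/XXO/OXX/OOX*
[XXO/OXX/OOX] end (terminal -1, O#4); searched .XO/OXX/.O. to 6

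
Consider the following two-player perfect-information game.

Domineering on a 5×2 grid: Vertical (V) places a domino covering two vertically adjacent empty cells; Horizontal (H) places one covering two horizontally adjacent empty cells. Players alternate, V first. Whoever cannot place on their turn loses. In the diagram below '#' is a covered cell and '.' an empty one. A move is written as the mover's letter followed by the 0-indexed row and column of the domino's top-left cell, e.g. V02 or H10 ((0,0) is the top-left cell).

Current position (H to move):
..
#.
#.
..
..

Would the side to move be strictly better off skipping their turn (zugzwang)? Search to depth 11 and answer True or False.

zugzwang(../#./#./../.., H) = False

[../#./#./../..] H move#1: H00:-1/##/#./#./../.., H30:+1/../#./#./##/..*, H40:+1/../#./#./../##
[../#./#./##/..] V move#2: V01:-1/.#/##/#./##/..*, V11:-1/../##/##/##/..
[.#/##/#./##/..] H move#3: H40:+1/.#/##/#./##/##*
[.#/##/#./##/##] end (terminal -1, V#4); searched ../#./#./../.. to 11
suppose H passes — search the same position with V to move:
pass> [../#./#./../..] V move#1: V01:-1/.#/##/#./../.., V11:-1/../##/##/../.., V21:+1/../#./##/.#/..*, V30:+1/../#./#./#./#., V31:+1/../#./#./.#/.#
pass> [../#./##/.#/..] H move#2: H00:-1/##/#./##/.#/..*, H40:-1/../#./##/.#/##
pass> [##/#./##/.#/..] V move#3: V30:+1/##/#./##/##/#.*
pass> [##/#./##/##/#.] end (terminal -1, H#4); searched ../#./#./../.. to 11
for H: play +1, pass -1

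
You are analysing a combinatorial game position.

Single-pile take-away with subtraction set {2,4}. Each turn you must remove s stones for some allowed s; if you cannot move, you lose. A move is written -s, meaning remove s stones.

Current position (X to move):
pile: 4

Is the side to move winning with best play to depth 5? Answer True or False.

[4] X move#1: -2:-1/2, -4:+1/0*
[0] end (terminal -1, O#2); searched 4 to 5

X winning at [4]: True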